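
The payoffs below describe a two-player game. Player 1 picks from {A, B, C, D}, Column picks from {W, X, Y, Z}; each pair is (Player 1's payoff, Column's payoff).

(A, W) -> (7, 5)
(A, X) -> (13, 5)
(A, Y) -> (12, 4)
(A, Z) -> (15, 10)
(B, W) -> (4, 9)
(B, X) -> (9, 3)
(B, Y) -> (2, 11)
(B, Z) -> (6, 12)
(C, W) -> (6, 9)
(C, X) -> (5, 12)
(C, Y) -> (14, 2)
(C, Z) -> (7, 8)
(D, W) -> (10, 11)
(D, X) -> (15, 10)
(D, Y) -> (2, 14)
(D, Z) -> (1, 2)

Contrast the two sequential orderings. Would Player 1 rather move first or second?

first

If Player 1 leads: Column's best replies are A→Z, B→Z, C→X, D→Y; Player 1's induced payoffs 15, 6, 5, 2; outcome (A, Z), payoffs (15, 10).
If Column leads: Player 1's best replies are W→D, X→D, Y→C, Z→A; Column's induced payoffs 11, 10, 2, 10; outcome (D, W), payoffs (10, 11).
Player 1 gets 15 moving first and 10 moving second, so Player 1 prefers to move first.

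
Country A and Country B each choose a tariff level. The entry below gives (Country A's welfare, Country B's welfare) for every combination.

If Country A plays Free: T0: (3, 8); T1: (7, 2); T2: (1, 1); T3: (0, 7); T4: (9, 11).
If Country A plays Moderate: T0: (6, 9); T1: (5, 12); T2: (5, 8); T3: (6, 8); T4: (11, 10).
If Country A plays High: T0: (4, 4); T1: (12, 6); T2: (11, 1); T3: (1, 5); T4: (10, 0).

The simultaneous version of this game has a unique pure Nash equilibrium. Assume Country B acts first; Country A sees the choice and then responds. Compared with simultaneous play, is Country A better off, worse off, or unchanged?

Country A best-responds to each possible Country B move:
- T0: Country A compares 3, 6, 4 and picks Moderate; Country B would get 9.
- T1: Country A compares 7, 5, 12 and picks High; Country B would get 6.
- T2: Country A compares 1, 5, 11 and picks High; Country B would get 1.
- T3: Country A compares 0, 6, 1 and picks Moderate; Country B would get 8.
- T4: Country A compares 9, 11, 10 and picks Moderate; Country B would get 10.
Country B's induced payoffs are 9, 6, 1, 8, 10, so Country B commits to T4. Subgame-perfect outcome: (Moderate, T4) with payoffs (11, 10).
For the simultaneous game, intersect best replies.
Country A's best replies: T0→Moderate; T1→High; T2→High; T3→Moderate; T4→Moderate.
Country B's best replies: Free→T4; Moderate→T1; High→T1.
Only (High, T1) has each player best-responding; Nash payoffs (12, 6).
Country A earns 11 sequentially versus 12 at the Nash outcome: worse off.

worse off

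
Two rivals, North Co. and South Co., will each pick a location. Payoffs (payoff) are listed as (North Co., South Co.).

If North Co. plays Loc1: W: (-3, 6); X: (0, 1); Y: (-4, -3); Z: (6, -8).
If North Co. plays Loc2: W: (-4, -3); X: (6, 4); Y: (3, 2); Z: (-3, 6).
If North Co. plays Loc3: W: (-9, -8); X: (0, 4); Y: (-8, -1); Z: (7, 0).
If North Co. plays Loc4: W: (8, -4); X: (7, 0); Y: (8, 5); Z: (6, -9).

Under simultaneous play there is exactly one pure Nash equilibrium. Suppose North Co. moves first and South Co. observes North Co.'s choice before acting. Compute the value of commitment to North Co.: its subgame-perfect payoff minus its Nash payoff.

0

Solve by backward induction (North Co. leads).
- Loc1: BR = W, leader payoff -3.
- Loc2: BR = Z, leader payoff -3.
- Loc3: BR = X, leader payoff 0.
- Loc4: BR = Y, leader payoff 8.
Among -3, -3, 0, 8, the best is 8 at Loc4. Subgame-perfect outcome: (Loc4, Y) with payoffs (8, 5).
Under simultaneous play:
North Co.'s best replies: W→Loc4; X→Loc4; Y→Loc4; Z→Loc3.
South Co.'s best replies: Loc1→W; Loc2→Z; Loc3→X; Loc4→Y.
The unique mutual best reply is (Loc4, Y), giving (8, 5).
North Co.'s commitment gain: 8 − 8 = 0.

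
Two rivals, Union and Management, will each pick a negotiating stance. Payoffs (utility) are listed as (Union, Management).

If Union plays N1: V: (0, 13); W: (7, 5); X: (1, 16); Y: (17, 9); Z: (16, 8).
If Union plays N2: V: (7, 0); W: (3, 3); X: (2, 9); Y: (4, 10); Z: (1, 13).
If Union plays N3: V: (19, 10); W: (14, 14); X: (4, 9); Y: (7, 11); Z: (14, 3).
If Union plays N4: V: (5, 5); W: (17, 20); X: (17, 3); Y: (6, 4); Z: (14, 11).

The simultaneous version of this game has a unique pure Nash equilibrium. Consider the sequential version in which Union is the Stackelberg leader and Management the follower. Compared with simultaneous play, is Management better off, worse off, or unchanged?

unchanged

Work backward from Management's decision.
- N1 → Management plays X (best of 13, 5, 16, 9, 8); Union gets 1.
- N2 → Management plays Z (best of 0, 3, 9, 10, 13); Union gets 1.
- N3 → Management plays W (best of 10, 14, 9, 11, 3); Union gets 14.
- N4 → Management plays W (best of 5, 20, 3, 4, 11); Union gets 17.
Among 1, 1, 14, 17, the best is 17 at N4. Subgame-perfect outcome: (N4, W) with payoffs (17, 20).
For the simultaneous game, intersect best replies.
Union's best replies: V→N3; W→N4; X→N4; Y→N1; Z→N1.
Management's best replies: N1→X; N2→Z; N3→W; N4→W.
The unique mutual best reply is (N4, W), giving (17, 20).
Management earns 20 sequentially versus 20 at the Nash outcome: unchanged.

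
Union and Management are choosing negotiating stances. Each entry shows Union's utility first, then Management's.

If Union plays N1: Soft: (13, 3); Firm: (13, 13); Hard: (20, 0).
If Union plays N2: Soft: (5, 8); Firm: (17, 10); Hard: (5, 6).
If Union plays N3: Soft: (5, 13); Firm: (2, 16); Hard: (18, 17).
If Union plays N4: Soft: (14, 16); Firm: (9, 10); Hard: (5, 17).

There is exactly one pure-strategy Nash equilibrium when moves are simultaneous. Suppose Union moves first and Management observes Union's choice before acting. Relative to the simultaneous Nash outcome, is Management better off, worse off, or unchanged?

better off

Management best-responds to each possible Union move:
- N1: BR = Firm, leader payoff 13.
- N2: BR = Firm, leader payoff 17.
- N3: BR = Hard, leader payoff 18.
- N4: BR = Hard, leader payoff 5.
Union's induced payoffs are 13, 17, 18, 5, so Union commits to N3. Subgame-perfect outcome: (N3, Hard) with payoffs (18, 17).
Under simultaneous play:
Union's best replies: Soft→N4; Firm→N2; Hard→N1.
Management's best replies: N1→Firm; N2→Firm; N3→Hard; N4→Hard.
The unique mutual best reply is (N2, Firm), giving (17, 10).
Management earns 17 sequentially versus 10 at the Nash outcome: better off.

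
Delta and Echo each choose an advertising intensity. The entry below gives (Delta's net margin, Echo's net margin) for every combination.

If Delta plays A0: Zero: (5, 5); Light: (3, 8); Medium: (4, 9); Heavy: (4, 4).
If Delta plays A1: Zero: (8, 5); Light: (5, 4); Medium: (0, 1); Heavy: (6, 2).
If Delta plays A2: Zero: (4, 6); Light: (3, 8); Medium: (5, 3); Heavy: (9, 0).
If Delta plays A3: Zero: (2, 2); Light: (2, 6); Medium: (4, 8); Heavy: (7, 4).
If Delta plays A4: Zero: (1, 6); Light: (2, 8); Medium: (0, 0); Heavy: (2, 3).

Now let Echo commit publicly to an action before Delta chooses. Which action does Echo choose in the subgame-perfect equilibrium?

Backward induction with Echo moving first.
- Zero: Delta compares 5, 8, 4, 2, 1 and picks A1; Echo would get 5.
- Light: Delta compares 3, 5, 3, 2, 2 and picks A1; Echo would get 4.
- Medium: Delta compares 4, 0, 5, 4, 0 and picks A2; Echo would get 3.
- Heavy: Delta compares 4, 6, 9, 7, 2 and picks A2; Echo would get 0.
Among 5, 4, 3, 0, the best is 5 at Zero. Subgame-perfect outcome: (A1, Zero) with payoffs (8, 5).

Zero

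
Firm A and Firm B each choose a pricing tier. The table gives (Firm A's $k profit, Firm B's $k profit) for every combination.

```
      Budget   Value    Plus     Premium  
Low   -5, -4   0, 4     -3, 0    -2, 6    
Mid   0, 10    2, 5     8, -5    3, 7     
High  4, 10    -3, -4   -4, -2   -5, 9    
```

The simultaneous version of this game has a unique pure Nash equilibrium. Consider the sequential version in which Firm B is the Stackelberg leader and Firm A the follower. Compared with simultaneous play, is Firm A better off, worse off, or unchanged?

unchanged

Work backward from Firm A's decision.
- Budget: Firm A compares -5, 0, 4 and picks High; Firm B would get 10.
- Value: Firm A compares 0, 2, -3 and picks Mid; Firm B would get 5.
- Plus: Firm A compares -3, 8, -4 and picks Mid; Firm B would get -5.
- Premium: Firm A compares -2, 3, -5 and picks Mid; Firm B would get 7.
Maximizing over 10, 5, -5, 7, Firm B chooses Budget. Subgame-perfect outcome: (High, Budget) with payoffs (4, 10).
For the simultaneous game, intersect best replies.
Firm A's best replies: Budget→High; Value→Mid; Plus→Mid; Premium→Mid.
Firm B's best replies: Low→Premium; Mid→Budget; High→Budget.
The unique mutual best reply is (High, Budget), giving (4, 10).
Firm A earns 4 sequentially versus 4 at the Nash outcome: unchanged.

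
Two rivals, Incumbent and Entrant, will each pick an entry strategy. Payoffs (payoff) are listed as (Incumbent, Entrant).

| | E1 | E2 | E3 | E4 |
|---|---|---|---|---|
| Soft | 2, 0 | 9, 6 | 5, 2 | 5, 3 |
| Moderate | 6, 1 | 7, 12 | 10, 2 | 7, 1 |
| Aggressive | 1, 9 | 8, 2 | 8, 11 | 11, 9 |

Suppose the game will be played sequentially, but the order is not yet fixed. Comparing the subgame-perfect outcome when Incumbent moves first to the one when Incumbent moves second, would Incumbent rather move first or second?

If Incumbent leads: Entrant's best replies are Soft→E2, Moderate→E2, Aggressive→E3; Incumbent's induced payoffs 9, 7, 8; outcome (Soft, E2), payoffs (9, 6).
If Entrant leads: Incumbent's best replies are E1→Moderate, E2→Soft, E3→Moderate, E4→Aggressive; Entrant's induced payoffs 1, 6, 2, 9; outcome (Aggressive, E4), payoffs (11, 9).
Incumbent gets 9 moving first and 11 moving second, so Incumbent prefers to move second.

second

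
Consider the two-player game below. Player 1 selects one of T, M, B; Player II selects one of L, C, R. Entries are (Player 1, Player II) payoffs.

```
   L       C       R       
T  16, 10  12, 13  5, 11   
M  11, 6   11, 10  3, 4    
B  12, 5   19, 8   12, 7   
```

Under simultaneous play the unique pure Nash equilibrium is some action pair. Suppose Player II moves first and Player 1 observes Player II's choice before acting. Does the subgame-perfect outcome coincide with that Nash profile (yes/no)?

no

Solve by backward induction (Player II leads).
- L: Player 1 compares 16, 11, 12 and picks T; Player II would get 10.
- C: Player 1 compares 12, 11, 19 and picks B; Player II would get 8.
- R: Player 1 compares 5, 3, 12 and picks B; Player II would get 7.
Among 10, 8, 7, the best is 10 at L. Subgame-perfect outcome: (T, L) with payoffs (16, 10).
Under simultaneous play:
Player 1's best replies: L→T; C→B; R→B.
Player II's best replies: T→C; M→C; B→C.
The unique mutual best reply is (B, C), giving (19, 8).
Sequential outcome (T, L) differs from the Nash profile (B, C).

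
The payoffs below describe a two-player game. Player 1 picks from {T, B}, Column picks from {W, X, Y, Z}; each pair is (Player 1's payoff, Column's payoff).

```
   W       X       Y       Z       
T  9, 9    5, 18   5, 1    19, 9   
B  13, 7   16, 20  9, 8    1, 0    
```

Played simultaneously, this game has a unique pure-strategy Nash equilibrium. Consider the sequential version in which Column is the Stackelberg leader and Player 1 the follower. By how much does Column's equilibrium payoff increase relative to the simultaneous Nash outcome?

Solve by backward induction (Column leads).
- W: BR = B, leader payoff 7.
- X: BR = B, leader payoff 20.
- Y: BR = B, leader payoff 8.
- Z: BR = T, leader payoff 9.
Maximizing over 7, 20, 8, 9, Column chooses X. Subgame-perfect outcome: (B, X) with payoffs (16, 20).
For the simultaneous game, intersect best replies.
Player 1's best replies: W→B; X→B; Y→B; Z→T.
Column's best replies: T→X; B→X.
Only (B, X) has each player best-responding; Nash payoffs (16, 20).
Column's commitment gain: 20 − 20 = 0.

0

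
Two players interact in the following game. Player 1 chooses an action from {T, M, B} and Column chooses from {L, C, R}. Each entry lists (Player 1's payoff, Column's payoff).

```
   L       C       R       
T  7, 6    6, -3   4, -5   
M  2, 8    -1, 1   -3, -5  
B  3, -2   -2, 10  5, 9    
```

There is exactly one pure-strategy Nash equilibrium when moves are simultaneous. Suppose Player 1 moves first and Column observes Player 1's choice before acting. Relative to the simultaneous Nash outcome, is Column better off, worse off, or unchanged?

unchanged

Backward induction with Player 1 moving first.
- T → Column plays L (best of 6, -3, -5); Player 1 gets 7.
- M → Column plays L (best of 8, 1, -5); Player 1 gets 2.
- B → Column plays C (best of -2, 10, 9); Player 1 gets -2.
Among 7, 2, -2, the best is 7 at T. Subgame-perfect outcome: (T, L) with payoffs (7, 6).
Under simultaneous play:
Player 1's best replies: L→T; C→T; R→B.
Column's best replies: T→L; M→L; B→C.
Only (T, L) has each player best-responding; Nash payoffs (7, 6).
Column earns 6 sequentially versus 6 at the Nash outcome: unchanged.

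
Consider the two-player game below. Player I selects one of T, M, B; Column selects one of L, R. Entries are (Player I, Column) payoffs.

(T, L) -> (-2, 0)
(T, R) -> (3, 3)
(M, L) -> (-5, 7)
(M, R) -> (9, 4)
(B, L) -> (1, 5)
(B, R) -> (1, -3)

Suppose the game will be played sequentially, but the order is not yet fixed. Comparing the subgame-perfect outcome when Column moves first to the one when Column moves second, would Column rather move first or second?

first

If Player I leads: Column's best replies are T→R, M→L, B→L; Player I's induced payoffs 3, -5, 1; outcome (T, R), payoffs (3, 3).
If Column leads: Player I's best replies are L→B, R→M; Column's induced payoffs 5, 4; outcome (B, L), payoffs (1, 5).
Column gets 5 moving first and 3 moving second, so Column prefers to move first.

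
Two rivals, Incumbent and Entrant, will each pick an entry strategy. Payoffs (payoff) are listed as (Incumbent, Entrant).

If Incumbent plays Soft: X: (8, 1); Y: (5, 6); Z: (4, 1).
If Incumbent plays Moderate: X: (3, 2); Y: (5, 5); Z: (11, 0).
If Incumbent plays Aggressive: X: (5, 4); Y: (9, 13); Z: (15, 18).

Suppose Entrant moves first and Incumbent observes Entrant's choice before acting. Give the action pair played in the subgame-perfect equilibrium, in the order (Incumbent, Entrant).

Solve by backward induction (Entrant leads).
- X → Incumbent plays Soft (best of 8, 3, 5); Entrant gets 1.
- Y → Incumbent plays Aggressive (best of 5, 5, 9); Entrant gets 13.
- Z → Incumbent plays Aggressive (best of 4, 11, 15); Entrant gets 18.
Entrant's induced payoffs are 1, 13, 18, so Entrant commits to Z. Subgame-perfect outcome: (Aggressive, Z) with payoffs (15, 18).

(Aggressive, Z)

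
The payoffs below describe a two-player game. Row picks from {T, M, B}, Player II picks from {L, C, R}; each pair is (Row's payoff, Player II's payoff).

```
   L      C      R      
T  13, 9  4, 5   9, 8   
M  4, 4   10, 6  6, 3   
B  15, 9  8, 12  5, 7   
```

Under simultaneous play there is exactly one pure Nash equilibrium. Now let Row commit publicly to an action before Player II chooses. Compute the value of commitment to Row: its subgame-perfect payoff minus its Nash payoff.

3

Player II best-responds to each possible Row move:
- T: BR = L, leader payoff 13.
- M: BR = C, leader payoff 10.
- B: BR = C, leader payoff 8.
Maximizing over 13, 10, 8, Row chooses T. Subgame-perfect outcome: (T, L) with payoffs (13, 9).
Under simultaneous play:
Row's best replies: L→B; C→M; R→T.
Player II's best replies: T→L; M→C; B→C.
Only (M, C) has each player best-responding; Nash payoffs (10, 6).
Row's commitment gain: 13 − 10 = 3.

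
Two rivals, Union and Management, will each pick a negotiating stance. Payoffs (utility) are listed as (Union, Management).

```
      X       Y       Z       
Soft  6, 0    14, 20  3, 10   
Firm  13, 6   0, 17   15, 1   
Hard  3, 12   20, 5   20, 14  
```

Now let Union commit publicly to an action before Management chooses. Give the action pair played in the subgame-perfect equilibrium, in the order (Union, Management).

Backward induction with Union moving first.
- Soft → Management plays Y (best of 0, 20, 10); Union gets 14.
- Firm → Management plays Y (best of 6, 17, 1); Union gets 0.
- Hard → Management plays Z (best of 12, 5, 14); Union gets 20.
Maximizing over 14, 0, 20, Union chooses Hard. Subgame-perfect outcome: (Hard, Z) with payoffs (20, 14).

(Hard, Z)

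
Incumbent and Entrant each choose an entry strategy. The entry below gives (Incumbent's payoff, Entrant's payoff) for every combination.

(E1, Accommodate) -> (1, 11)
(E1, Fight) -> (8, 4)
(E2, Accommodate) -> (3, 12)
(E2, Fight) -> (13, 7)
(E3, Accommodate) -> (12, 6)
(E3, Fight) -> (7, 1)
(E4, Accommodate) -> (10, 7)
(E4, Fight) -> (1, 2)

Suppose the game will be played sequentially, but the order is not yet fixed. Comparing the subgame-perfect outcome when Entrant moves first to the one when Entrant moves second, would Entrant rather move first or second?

first

If Incumbent leads: Entrant's best replies are E1→Accommodate, E2→Accommodate, E3→Accommodate, E4→Accommodate; Incumbent's induced payoffs 1, 3, 12, 10; outcome (E3, Accommodate), payoffs (12, 6).
If Entrant leads: Incumbent's best replies are Accommodate→E3, Fight→E2; Entrant's induced payoffs 6, 7; outcome (E2, Fight), payoffs (13, 7).
Entrant gets 7 moving first and 6 moving second, so Entrant prefers to move first.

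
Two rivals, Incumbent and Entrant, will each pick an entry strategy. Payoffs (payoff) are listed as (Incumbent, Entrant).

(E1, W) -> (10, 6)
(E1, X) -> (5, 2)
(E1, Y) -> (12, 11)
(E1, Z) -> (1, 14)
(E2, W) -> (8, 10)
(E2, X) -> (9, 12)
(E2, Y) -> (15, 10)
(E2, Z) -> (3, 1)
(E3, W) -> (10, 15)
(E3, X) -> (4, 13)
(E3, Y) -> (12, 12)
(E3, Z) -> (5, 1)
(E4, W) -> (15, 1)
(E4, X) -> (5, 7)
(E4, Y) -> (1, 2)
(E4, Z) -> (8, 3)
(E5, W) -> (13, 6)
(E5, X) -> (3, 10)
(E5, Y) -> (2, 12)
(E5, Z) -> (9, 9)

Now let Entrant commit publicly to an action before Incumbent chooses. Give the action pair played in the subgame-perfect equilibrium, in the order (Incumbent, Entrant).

Backward induction with Entrant moving first.
- W → Incumbent plays E4 (best of 10, 8, 10, 15, 13); Entrant gets 1.
- X → Incumbent plays E2 (best of 5, 9, 4, 5, 3); Entrant gets 12.
- Y → Incumbent plays E2 (best of 12, 15, 12, 1, 2); Entrant gets 10.
- Z → Incumbent plays E5 (best of 1, 3, 5, 8, 9); Entrant gets 9.
Among 1, 12, 10, 9, the best is 12 at X. Subgame-perfect outcome: (E2, X) with payoffs (9, 12).

(E2, X)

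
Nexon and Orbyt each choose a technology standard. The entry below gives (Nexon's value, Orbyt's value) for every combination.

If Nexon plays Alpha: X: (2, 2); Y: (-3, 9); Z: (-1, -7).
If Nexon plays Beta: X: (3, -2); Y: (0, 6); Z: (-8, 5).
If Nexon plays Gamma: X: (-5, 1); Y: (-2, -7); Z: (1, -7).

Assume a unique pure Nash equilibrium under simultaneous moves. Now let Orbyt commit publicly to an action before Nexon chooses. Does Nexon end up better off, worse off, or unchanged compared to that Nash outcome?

Nexon best-responds to each possible Orbyt move:
- X → Nexon plays Beta (best of 2, 3, -5); Orbyt gets -2.
- Y → Nexon plays Beta (best of -3, 0, -2); Orbyt gets 6.
- Z → Nexon plays Gamma (best of -1, -8, 1); Orbyt gets -7.
Among -2, 6, -7, the best is 6 at Y. Subgame-perfect outcome: (Beta, Y) with payoffs (0, 6).
Under simultaneous play:
Nexon's best replies: X→Beta; Y→Beta; Z→Gamma.
Orbyt's best replies: Alpha→Y; Beta→Y; Gamma→X.
Only (Beta, Y) has each player best-responding; Nash payoffs (0, 6).
Nexon earns 0 sequentially versus 0 at the Nash outcome: unchanged.

unchanged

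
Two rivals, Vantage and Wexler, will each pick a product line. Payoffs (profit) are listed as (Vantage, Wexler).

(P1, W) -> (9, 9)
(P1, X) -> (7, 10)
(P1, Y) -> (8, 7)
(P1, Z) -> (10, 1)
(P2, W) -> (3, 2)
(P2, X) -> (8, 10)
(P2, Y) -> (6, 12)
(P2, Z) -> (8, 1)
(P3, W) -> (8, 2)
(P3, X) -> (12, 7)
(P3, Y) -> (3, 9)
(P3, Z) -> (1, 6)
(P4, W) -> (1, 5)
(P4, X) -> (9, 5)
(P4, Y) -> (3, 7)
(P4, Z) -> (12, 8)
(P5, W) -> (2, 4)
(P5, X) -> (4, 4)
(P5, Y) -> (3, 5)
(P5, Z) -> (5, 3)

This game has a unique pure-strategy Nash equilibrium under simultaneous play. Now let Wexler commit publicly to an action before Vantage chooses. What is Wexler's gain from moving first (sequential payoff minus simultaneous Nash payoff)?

Vantage best-responds to each possible Wexler move:
- W: Vantage compares 9, 3, 8, 1, 2 and picks P1; Wexler would get 9.
- X: Vantage compares 7, 8, 12, 9, 4 and picks P3; Wexler would get 7.
- Y: Vantage compares 8, 6, 3, 3, 3 and picks P1; Wexler would get 7.
- Z: Vantage compares 10, 8, 1, 12, 5 and picks P4; Wexler would get 8.
Among 9, 7, 7, 8, the best is 9 at W. Subgame-perfect outcome: (P1, W) with payoffs (9, 9).
Now find the simultaneous Nash equilibrium.
Vantage's best replies: W→P1; X→P3; Y→P1; Z→P4.
Wexler's best replies: P1→X; P2→Y; P3→Y; P4→Z; P5→Y.
The unique mutual best reply is (P4, Z), giving (12, 8).
Wexler's commitment gain: 9 − 8 = 1.

1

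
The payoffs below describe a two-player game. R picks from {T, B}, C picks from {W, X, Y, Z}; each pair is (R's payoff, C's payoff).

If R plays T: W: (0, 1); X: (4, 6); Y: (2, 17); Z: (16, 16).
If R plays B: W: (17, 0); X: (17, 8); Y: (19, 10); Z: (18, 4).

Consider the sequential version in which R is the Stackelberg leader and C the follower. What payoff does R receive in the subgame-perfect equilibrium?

19

Solve by backward induction (R leads).
- T: BR = Y, leader payoff 2.
- B: BR = Y, leader payoff 19.
Maximizing over 2, 19, R chooses B. Subgame-perfect outcome: (B, Y) with payoffs (19, 10).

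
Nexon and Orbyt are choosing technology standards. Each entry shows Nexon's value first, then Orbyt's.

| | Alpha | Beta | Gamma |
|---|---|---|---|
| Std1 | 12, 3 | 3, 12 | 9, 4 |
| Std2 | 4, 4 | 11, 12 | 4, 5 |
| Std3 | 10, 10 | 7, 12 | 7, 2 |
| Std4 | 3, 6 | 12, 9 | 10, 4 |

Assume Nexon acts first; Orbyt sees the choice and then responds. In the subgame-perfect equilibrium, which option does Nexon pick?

Backward induction with Nexon moving first.
- Std1: Orbyt compares 3, 12, 4 and picks Beta; Nexon would get 3.
- Std2: Orbyt compares 4, 12, 5 and picks Beta; Nexon would get 11.
- Std3: Orbyt compares 10, 12, 2 and picks Beta; Nexon would get 7.
- Std4: Orbyt compares 6, 9, 4 and picks Beta; Nexon would get 12.
Nexon's induced payoffs are 3, 11, 7, 12, so Nexon commits to Std4. Subgame-perfect outcome: (Std4, Beta) with payoffs (12, 9).

Std4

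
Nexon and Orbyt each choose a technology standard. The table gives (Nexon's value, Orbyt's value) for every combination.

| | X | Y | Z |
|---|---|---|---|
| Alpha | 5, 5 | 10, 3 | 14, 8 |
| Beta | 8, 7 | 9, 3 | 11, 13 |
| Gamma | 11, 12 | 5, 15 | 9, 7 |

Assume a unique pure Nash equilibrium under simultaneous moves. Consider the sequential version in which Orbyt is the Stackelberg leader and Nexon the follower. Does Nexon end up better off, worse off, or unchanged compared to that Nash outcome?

Backward induction with Orbyt moving first.
- X → Nexon plays Gamma (best of 5, 8, 11); Orbyt gets 12.
- Y → Nexon plays Alpha (best of 10, 9, 5); Orbyt gets 3.
- Z → Nexon plays Alpha (best of 14, 11, 9); Orbyt gets 8.
Among 12, 3, 8, the best is 12 at X. Subgame-perfect outcome: (Gamma, X) with payoffs (11, 12).
Under simultaneous play:
Nexon's best replies: X→Gamma; Y→Alpha; Z→Alpha.
Orbyt's best replies: Alpha→Z; Beta→Z; Gamma→Y.
Only (Alpha, Z) has each player best-responding; Nash payoffs (14, 8).
Nexon earns 11 sequentially versus 14 at the Nash outcome: worse off.

worse off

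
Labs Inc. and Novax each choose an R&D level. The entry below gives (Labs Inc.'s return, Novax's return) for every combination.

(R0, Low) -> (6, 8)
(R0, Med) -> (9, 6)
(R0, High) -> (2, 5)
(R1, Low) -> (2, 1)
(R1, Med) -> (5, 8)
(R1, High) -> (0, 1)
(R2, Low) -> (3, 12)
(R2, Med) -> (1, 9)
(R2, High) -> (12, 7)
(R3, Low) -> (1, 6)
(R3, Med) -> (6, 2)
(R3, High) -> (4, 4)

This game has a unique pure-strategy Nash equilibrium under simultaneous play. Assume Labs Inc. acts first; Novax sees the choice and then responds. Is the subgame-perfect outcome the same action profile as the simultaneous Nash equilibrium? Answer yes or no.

yes

Backward induction with Labs Inc. moving first.
- R0: Novax compares 8, 6, 5 and picks Low; Labs Inc. would get 6.
- R1: Novax compares 1, 8, 1 and picks Med; Labs Inc. would get 5.
- R2: Novax compares 12, 9, 7 and picks Low; Labs Inc. would get 3.
- R3: Novax compares 6, 2, 4 and picks Low; Labs Inc. would get 1.
Labs Inc.'s induced payoffs are 6, 5, 3, 1, so Labs Inc. commits to R0. Subgame-perfect outcome: (R0, Low) with payoffs (6, 8).
Under simultaneous play:
Labs Inc.'s best replies: Low→R0; Med→R0; High→R2.
Novax's best replies: R0→Low; R1→Med; R2→Low; R3→Low.
Only (R0, Low) has each player best-responding; Nash payoffs (6, 8).
Sequential outcome (R0, Low) coincides with the Nash profile (R0, Low).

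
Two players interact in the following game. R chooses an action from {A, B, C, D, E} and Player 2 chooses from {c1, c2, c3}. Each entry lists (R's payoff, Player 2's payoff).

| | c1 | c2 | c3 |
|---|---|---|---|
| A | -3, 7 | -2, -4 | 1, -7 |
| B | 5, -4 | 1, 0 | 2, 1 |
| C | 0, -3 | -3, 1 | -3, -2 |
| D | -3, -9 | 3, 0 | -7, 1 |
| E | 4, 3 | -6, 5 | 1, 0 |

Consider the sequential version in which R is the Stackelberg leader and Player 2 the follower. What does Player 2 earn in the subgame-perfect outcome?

1

Work backward from Player 2's decision.
- A → Player 2 plays c1 (best of 7, -4, -7); R gets -3.
- B → Player 2 plays c3 (best of -4, 0, 1); R gets 2.
- C → Player 2 plays c2 (best of -3, 1, -2); R gets -3.
- D → Player 2 plays c3 (best of -9, 0, 1); R gets -7.
- E → Player 2 plays c2 (best of 3, 5, 0); R gets -6.
Maximizing over -3, 2, -3, -7, -6, R chooses B. Subgame-perfect outcome: (B, c3) with payoffs (2, 1).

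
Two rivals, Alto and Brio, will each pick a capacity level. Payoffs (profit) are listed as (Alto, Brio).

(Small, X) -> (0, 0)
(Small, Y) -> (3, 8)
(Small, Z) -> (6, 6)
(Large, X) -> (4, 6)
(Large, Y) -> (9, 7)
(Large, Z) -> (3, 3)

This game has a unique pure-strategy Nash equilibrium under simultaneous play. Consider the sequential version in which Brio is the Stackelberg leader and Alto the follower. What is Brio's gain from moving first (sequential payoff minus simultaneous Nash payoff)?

0

Backward induction with Brio moving first.
- X: BR = Large, leader payoff 6.
- Y: BR = Large, leader payoff 7.
- Z: BR = Small, leader payoff 6.
Maximizing over 6, 7, 6, Brio chooses Y. Subgame-perfect outcome: (Large, Y) with payoffs (9, 7).
For the simultaneous game, intersect best replies.
Alto's best replies: X→Large; Y→Large; Z→Small.
Brio's best replies: Small→Y; Large→Y.
Only (Large, Y) has each player best-responding; Nash payoffs (9, 7).
Brio's commitment gain: 7 − 7 = 0.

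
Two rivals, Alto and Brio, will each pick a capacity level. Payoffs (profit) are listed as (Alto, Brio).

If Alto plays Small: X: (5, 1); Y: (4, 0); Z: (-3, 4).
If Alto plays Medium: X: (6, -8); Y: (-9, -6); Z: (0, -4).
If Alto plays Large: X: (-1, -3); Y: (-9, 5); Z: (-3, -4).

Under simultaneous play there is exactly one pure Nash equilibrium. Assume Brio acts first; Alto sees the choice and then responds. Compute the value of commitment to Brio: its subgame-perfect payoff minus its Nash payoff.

4

Alto best-responds to each possible Brio move:
- X: BR = Medium, leader payoff -8.
- Y: BR = Small, leader payoff 0.
- Z: BR = Medium, leader payoff -4.
Maximizing over -8, 0, -4, Brio chooses Y. Subgame-perfect outcome: (Small, Y) with payoffs (4, 0).
Now find the simultaneous Nash equilibrium.
Alto's best replies: X→Medium; Y→Small; Z→Medium.
Brio's best replies: Small→Z; Medium→Z; Large→Y.
The unique mutual best reply is (Medium, Z), giving (0, -4).
Brio's commitment gain: 0 − -4 = 4.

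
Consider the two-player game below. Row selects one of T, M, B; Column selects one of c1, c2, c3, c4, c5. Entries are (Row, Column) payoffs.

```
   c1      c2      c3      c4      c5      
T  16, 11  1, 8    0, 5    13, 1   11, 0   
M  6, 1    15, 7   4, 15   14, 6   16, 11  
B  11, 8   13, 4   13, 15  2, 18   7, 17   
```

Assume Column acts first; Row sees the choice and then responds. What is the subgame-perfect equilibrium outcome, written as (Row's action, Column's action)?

(B, c3)

Solve by backward induction (Column leads).
- c1: BR = T, leader payoff 11.
- c2: BR = M, leader payoff 7.
- c3: BR = B, leader payoff 15.
- c4: BR = M, leader payoff 6.
- c5: BR = M, leader payoff 11.
Column's induced payoffs are 11, 7, 15, 6, 11, so Column commits to c3. Subgame-perfect outcome: (B, c3) with payoffs (13, 15).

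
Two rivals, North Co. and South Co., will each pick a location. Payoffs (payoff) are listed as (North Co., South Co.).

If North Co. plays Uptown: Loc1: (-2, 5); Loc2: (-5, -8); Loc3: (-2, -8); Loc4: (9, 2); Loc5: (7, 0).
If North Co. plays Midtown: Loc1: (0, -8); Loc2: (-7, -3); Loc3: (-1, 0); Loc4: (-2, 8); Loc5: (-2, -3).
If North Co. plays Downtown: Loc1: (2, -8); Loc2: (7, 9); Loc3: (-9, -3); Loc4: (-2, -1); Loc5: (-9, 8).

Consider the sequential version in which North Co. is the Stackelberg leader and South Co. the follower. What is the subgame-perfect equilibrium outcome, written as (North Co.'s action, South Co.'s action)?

(Downtown, Loc2)

Work backward from South Co.'s decision.
- Uptown: South Co. compares 5, -8, -8, 2, 0 and picks Loc1; North Co. would get -2.
- Midtown: South Co. compares -8, -3, 0, 8, -3 and picks Loc4; North Co. would get -2.
- Downtown: South Co. compares -8, 9, -3, -1, 8 and picks Loc2; North Co. would get 7.
Among -2, -2, 7, the best is 7 at Downtown. Subgame-perfect outcome: (Downtown, Loc2) with payoffs (7, 9).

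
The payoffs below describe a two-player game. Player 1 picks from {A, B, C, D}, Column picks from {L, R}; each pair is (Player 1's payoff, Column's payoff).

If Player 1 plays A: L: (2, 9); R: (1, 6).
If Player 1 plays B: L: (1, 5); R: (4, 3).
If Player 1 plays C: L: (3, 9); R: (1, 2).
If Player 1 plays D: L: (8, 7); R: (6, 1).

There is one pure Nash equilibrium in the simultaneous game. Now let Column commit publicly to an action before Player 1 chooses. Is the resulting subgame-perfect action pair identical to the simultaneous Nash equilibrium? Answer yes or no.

yes

Work backward from Player 1's decision.
- L: Player 1 compares 2, 1, 3, 8 and picks D; Column would get 7.
- R: Player 1 compares 1, 4, 1, 6 and picks D; Column would get 1.
Column's induced payoffs are 7, 1, so Column commits to L. Subgame-perfect outcome: (D, L) with payoffs (8, 7).
Now find the simultaneous Nash equilibrium.
Player 1's best replies: L→D; R→D.
Column's best replies: A→L; B→L; C→L; D→L.
The unique mutual best reply is (D, L), giving (8, 7).
Sequential outcome (D, L) coincides with the Nash profile (D, L).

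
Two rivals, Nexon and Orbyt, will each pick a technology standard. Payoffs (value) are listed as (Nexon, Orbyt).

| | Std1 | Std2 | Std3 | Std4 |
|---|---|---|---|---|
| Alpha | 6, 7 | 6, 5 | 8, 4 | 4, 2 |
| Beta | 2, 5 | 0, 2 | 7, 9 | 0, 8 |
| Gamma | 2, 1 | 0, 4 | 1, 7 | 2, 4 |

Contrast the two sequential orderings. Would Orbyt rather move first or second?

second

If Nexon leads: Orbyt's best replies are Alpha→Std1, Beta→Std3, Gamma→Std3; Nexon's induced payoffs 6, 7, 1; outcome (Beta, Std3), payoffs (7, 9).
If Orbyt leads: Nexon's best replies are Std1→Alpha, Std2→Alpha, Std3→Alpha, Std4→Alpha; Orbyt's induced payoffs 7, 5, 4, 2; outcome (Alpha, Std1), payoffs (6, 7).
Orbyt gets 7 moving first and 9 moving second, so Orbyt prefers to move second.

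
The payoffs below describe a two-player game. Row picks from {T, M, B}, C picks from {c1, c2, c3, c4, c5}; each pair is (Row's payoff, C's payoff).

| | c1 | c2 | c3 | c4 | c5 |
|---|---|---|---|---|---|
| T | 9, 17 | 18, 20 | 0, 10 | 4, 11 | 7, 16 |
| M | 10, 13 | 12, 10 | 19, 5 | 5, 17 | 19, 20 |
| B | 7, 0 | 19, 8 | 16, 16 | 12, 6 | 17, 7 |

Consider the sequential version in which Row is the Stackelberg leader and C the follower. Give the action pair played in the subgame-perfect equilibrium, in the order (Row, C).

(M, c5)

Solve by backward induction (Row leads).
- T → C plays c2 (best of 17, 20, 10, 11, 16); Row gets 18.
- M → C plays c5 (best of 13, 10, 5, 17, 20); Row gets 19.
- B → C plays c3 (best of 0, 8, 16, 6, 7); Row gets 16.
Among 18, 19, 16, the best is 19 at M. Subgame-perfect outcome: (M, c5) with payoffs (19, 20).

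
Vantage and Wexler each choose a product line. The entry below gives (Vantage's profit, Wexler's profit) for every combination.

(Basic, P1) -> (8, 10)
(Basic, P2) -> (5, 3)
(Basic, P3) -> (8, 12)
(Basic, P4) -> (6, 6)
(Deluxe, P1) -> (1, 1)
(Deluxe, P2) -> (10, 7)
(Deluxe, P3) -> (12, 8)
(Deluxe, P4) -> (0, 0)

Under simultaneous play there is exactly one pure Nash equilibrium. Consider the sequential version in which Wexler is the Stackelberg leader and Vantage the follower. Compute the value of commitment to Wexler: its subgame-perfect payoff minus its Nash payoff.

Vantage best-responds to each possible Wexler move:
- P1 → Vantage plays Basic (best of 8, 1); Wexler gets 10.
- P2 → Vantage plays Deluxe (best of 5, 10); Wexler gets 7.
- P3 → Vantage plays Deluxe (best of 8, 12); Wexler gets 8.
- P4 → Vantage plays Basic (best of 6, 0); Wexler gets 6.
Maximizing over 10, 7, 8, 6, Wexler chooses P1. Subgame-perfect outcome: (Basic, P1) with payoffs (8, 10).
Under simultaneous play:
Vantage's best replies: P1→Basic; P2→Deluxe; P3→Deluxe; P4→Basic.
Wexler's best replies: Basic→P3; Deluxe→P3.
The unique mutual best reply is (Deluxe, P3), giving (12, 8).
Wexler's commitment gain: 10 − 8 = 2.

2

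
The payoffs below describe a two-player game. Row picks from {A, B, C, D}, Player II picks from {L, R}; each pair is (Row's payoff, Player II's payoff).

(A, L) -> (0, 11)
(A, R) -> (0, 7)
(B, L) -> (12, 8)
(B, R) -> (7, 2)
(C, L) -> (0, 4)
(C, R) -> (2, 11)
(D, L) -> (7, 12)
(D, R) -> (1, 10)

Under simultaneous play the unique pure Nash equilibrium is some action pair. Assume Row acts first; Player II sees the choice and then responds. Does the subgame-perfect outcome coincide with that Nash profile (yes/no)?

Solve by backward induction (Row leads).
- A: Player II compares 11, 7 and picks L; Row would get 0.
- B: Player II compares 8, 2 and picks L; Row would get 12.
- C: Player II compares 4, 11 and picks R; Row would get 2.
- D: Player II compares 12, 10 and picks L; Row would get 7.
Among 0, 12, 2, 7, the best is 12 at B. Subgame-perfect outcome: (B, L) with payoffs (12, 8).
Now find the simultaneous Nash equilibrium.
Row's best replies: L→B; R→B.
Player II's best replies: A→L; B→L; C→R; D→L.
Only (B, L) has each player best-responding; Nash payoffs (12, 8).
Sequential outcome (B, L) coincides with the Nash profile (B, L).

yes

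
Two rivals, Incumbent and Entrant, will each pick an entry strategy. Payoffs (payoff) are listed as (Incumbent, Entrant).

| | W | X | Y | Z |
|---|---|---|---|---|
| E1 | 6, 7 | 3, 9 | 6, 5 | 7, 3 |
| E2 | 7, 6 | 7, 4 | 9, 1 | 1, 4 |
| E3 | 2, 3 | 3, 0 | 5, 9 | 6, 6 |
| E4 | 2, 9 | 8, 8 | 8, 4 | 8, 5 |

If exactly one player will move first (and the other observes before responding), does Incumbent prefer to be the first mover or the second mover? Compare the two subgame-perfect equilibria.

second

If Incumbent leads: Entrant's best replies are E1→X, E2→W, E3→Y, E4→W; Incumbent's induced payoffs 3, 7, 5, 2; outcome (E2, W), payoffs (7, 6).
If Entrant leads: Incumbent's best replies are W→E2, X→E4, Y→E2, Z→E4; Entrant's induced payoffs 6, 8, 1, 5; outcome (E4, X), payoffs (8, 8).
Incumbent gets 7 moving first and 8 moving second, so Incumbent prefers to move second.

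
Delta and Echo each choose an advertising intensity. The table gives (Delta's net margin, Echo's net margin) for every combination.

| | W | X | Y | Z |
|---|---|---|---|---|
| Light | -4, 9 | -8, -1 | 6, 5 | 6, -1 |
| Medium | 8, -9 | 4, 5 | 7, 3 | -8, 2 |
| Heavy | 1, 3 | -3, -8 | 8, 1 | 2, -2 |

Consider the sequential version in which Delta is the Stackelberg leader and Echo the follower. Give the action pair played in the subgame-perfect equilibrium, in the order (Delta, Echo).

(Medium, X)

Backward induction with Delta moving first.
- Light: Echo compares 9, -1, 5, -1 and picks W; Delta would get -4.
- Medium: Echo compares -9, 5, 3, 2 and picks X; Delta would get 4.
- Heavy: Echo compares 3, -8, 1, -2 and picks W; Delta would get 1.
Among -4, 4, 1, the best is 4 at Medium. Subgame-perfect outcome: (Medium, X) with payoffs (4, 5).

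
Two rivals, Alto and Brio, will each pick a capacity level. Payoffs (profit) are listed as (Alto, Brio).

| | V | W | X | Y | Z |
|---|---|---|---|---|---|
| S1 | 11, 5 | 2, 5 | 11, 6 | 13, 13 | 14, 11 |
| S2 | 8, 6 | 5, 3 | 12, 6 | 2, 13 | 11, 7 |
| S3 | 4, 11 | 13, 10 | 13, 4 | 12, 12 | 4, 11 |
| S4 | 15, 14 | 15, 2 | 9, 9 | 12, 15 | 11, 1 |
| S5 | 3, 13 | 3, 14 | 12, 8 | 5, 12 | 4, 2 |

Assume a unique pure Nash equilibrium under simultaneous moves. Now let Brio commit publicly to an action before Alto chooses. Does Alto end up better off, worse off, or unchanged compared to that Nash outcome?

Backward induction with Brio moving first.
- V: BR = S4, leader payoff 14.
- W: BR = S4, leader payoff 2.
- X: BR = S3, leader payoff 4.
- Y: BR = S1, leader payoff 13.
- Z: BR = S1, leader payoff 11.
Among 14, 2, 4, 13, 11, the best is 14 at V. Subgame-perfect outcome: (S4, V) with payoffs (15, 14).
For the simultaneous game, intersect best replies.
Alto's best replies: V→S4; W→S4; X→S3; Y→S1; Z→S1.
Brio's best replies: S1→Y; S2→Y; S3→Y; S4→Y; S5→W.
The unique mutual best reply is (S1, Y), giving (13, 13).
Alto earns 15 sequentially versus 13 at the Nash outcome: better off.

better off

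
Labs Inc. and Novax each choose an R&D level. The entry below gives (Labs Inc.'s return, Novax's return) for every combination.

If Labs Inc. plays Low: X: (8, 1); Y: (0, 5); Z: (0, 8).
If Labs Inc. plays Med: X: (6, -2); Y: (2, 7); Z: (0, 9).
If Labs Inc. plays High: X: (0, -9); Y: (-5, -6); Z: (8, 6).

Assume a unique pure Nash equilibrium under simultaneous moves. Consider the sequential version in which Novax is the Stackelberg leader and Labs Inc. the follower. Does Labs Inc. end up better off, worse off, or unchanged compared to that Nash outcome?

worse off

Solve by backward induction (Novax leads).
- X: BR = Low, leader payoff 1.
- Y: BR = Med, leader payoff 7.
- Z: BR = High, leader payoff 6.
Novax's induced payoffs are 1, 7, 6, so Novax commits to Y. Subgame-perfect outcome: (Med, Y) with payoffs (2, 7).
For the simultaneous game, intersect best replies.
Labs Inc.'s best replies: X→Low; Y→Med; Z→High.
Novax's best replies: Low→Z; Med→Z; High→Z.
Only (High, Z) has each player best-responding; Nash payoffs (8, 6).
Labs Inc. earns 2 sequentially versus 8 at the Nash outcome: worse off.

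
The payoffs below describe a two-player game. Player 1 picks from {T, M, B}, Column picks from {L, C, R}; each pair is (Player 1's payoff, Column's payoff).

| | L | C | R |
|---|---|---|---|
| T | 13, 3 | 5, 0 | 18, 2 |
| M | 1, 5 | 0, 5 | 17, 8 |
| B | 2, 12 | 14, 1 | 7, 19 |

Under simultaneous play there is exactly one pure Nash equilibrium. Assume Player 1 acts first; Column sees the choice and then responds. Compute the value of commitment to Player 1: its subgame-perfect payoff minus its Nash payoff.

Solve by backward induction (Player 1 leads).
- T → Column plays L (best of 3, 0, 2); Player 1 gets 13.
- M → Column plays R (best of 5, 5, 8); Player 1 gets 17.
- B → Column plays R (best of 12, 1, 19); Player 1 gets 7.
Player 1's induced payoffs are 13, 17, 7, so Player 1 commits to M. Subgame-perfect outcome: (M, R) with payoffs (17, 8).
Under simultaneous play:
Player 1's best replies: L→T; C→B; R→T.
Column's best replies: T→L; M→R; B→R.
Only (T, L) has each player best-responding; Nash payoffs (13, 3).
Player 1's commitment gain: 17 − 13 = 4.

4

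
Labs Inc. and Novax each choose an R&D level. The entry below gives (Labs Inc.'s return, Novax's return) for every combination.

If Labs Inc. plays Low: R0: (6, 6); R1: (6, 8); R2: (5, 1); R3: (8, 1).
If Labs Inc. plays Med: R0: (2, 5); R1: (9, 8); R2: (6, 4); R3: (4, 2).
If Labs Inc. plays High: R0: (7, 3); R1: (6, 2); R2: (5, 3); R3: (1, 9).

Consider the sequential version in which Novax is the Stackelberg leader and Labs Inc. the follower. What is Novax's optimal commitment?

Work backward from Labs Inc.'s decision.
- R0: BR = High, leader payoff 3.
- R1: BR = Med, leader payoff 8.
- R2: BR = Med, leader payoff 4.
- R3: BR = Low, leader payoff 1.
Maximizing over 3, 8, 4, 1, Novax chooses R1. Subgame-perfect outcome: (Med, R1) with payoffs (9, 8).

R1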